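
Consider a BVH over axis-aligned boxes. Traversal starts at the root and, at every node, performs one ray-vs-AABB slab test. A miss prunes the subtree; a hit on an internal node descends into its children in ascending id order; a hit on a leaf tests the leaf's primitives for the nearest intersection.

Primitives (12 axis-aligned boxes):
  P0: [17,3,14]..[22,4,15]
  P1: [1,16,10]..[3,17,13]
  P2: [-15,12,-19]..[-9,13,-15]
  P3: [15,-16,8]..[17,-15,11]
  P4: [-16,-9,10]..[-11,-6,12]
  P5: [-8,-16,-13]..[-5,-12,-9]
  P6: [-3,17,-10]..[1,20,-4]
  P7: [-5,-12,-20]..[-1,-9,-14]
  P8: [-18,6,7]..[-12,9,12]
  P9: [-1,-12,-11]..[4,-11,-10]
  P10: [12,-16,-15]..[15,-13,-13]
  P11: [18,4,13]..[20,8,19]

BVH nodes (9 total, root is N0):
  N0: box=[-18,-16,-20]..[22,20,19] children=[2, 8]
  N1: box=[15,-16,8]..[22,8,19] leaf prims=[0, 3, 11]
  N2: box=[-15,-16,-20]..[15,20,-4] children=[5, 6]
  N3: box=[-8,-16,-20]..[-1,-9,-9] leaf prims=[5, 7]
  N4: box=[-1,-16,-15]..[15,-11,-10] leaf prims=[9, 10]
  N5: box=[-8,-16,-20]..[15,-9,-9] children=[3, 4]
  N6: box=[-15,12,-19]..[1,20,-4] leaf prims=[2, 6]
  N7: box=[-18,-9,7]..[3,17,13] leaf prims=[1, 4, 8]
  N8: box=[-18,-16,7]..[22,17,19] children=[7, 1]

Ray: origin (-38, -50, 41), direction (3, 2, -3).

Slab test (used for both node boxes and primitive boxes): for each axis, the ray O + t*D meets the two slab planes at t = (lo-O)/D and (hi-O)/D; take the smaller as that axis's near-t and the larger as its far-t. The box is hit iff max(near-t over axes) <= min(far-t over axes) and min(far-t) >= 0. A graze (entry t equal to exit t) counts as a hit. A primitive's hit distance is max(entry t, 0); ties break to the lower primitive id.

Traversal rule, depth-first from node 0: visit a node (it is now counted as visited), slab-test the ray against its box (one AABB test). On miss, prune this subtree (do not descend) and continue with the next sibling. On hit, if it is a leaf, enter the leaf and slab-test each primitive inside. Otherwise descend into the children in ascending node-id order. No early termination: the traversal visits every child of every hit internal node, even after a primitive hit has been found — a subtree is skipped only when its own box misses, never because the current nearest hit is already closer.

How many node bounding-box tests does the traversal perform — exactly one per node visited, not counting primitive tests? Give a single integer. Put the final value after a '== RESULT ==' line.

Traverse from the root:
N0 x:[20/3,20] y:[17,35] z:[22/3,61/3] -> hit [17,20], descend [2, 8]
  N2 x:[23/3,53/3] y:[17,35] z:[15,61/3] -> hit [17,53/3], descend [5, 6]
    N5 x:[10,53/3] y:[17,41/2] z:[50/3,61/3] -> hit [17,53/3], descend [3, 4]
      N3 x:[10,37/3] y:[17,41/2] z:[50/3,61/3] -> miss, prune
      N4 x:[37/3,53/3] y:[17,39/2] z:[17,56/3] -> hit [17,53/3] leaf, test {P9(miss), P10(miss)}
    N6 x:[23/3,13] y:[31,35] z:[15,20] -> miss, prune
  N8 x:[20/3,20] y:[17,67/2] z:[22/3,34/3] -> miss, prune

Visited [0, 2, 5, 3, 4, 6, 8]. Tests: 7 box, 1 leaf. Nearest: miss.

== RESULT ==
7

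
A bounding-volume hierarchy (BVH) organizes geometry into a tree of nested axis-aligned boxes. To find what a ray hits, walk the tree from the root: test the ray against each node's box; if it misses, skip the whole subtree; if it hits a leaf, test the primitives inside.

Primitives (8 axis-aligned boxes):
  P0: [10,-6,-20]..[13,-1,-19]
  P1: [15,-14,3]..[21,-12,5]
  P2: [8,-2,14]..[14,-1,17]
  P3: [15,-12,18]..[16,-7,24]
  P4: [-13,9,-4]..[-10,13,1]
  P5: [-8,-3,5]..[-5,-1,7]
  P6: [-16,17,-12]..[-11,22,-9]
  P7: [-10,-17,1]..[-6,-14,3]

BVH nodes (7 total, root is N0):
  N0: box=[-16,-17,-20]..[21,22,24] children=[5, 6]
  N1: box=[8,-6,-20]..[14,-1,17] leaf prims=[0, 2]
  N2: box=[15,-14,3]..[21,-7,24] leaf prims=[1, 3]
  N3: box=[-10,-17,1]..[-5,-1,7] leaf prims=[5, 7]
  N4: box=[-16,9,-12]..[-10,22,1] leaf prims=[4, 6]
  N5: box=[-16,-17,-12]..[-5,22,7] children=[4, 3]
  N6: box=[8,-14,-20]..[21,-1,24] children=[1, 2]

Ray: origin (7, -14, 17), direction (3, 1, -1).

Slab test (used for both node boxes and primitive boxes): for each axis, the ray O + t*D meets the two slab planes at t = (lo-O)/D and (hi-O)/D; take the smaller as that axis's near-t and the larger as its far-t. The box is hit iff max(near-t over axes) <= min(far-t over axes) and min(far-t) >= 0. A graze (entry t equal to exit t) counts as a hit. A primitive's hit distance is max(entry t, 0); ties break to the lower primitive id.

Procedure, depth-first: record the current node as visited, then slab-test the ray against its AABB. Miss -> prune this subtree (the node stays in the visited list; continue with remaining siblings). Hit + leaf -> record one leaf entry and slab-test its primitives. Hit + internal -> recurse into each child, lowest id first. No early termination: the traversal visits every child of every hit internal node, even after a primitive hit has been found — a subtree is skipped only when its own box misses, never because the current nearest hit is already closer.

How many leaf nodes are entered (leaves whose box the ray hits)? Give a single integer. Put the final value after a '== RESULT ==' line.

Trace the traversal:
N0 x:[-23/3,14/3] y:[-3,36] z:[-7,37] -> hit [-3,14/3], descend [5, 6]
  N5 x:[-23/3,-4] y:[-3,36] z:[10,29] -> miss, prune
  N6 x:[1/3,14/3] y:[0,13] z:[-7,37] -> hit [1/3,14/3], descend [1, 2]
    N1 x:[1/3,7/3] y:[8,13] z:[0,37] -> miss, prune
    N2 x:[8/3,14/3] y:[0,7] z:[-7,14] -> hit [8/3,14/3] leaf, test {P1(miss), P3(miss)}

order=[0, 5, 6, 1, 2]  |boxes|=5  |leaves|=1  hit=miss

== RESULT ==
1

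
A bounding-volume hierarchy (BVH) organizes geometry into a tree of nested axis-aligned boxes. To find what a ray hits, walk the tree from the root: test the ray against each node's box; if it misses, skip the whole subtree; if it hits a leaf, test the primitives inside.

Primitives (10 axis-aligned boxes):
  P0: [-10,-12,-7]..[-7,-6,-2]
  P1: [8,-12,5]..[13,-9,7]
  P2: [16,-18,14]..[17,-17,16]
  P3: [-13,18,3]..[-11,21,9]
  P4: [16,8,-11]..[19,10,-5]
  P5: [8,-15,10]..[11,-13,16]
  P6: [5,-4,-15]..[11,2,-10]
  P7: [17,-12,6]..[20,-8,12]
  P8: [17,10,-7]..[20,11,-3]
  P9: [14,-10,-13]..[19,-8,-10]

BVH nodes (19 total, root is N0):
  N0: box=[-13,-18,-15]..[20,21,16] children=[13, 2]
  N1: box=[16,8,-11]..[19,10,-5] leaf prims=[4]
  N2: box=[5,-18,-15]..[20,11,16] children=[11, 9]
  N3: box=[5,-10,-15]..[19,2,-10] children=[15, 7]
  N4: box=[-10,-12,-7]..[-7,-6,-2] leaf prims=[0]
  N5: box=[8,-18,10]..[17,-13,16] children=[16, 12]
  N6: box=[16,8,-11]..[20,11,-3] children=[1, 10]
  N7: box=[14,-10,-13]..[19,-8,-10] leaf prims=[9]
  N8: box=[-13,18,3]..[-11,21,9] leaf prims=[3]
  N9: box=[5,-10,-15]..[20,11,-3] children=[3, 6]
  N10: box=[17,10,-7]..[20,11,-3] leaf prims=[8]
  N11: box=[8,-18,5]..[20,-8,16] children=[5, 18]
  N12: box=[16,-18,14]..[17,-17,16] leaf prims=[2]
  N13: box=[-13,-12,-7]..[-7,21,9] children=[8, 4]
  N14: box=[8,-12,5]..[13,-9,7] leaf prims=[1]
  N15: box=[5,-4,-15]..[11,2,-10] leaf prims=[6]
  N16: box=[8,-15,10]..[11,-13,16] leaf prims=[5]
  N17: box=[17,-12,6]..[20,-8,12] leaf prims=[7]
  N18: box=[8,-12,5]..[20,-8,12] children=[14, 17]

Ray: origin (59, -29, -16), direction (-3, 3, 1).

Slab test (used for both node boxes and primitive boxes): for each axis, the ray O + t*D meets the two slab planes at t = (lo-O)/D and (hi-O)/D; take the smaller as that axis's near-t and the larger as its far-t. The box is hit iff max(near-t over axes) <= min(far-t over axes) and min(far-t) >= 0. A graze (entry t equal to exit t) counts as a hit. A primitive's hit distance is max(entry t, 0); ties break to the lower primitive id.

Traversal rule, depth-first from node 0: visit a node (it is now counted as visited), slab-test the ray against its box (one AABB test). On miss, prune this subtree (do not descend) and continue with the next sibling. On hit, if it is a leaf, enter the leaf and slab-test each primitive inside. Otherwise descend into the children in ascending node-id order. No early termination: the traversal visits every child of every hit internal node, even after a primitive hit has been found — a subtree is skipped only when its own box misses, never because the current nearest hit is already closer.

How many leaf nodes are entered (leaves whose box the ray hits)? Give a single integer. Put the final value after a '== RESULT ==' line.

Trace the traversal:
N0 x:[13,24] y:[11/3,50/3] z:[1,32] -> hit [13,50/3], descend [2, 13]
  N2 x:[13,18] y:[11/3,40/3] z:[1,32] -> hit [13,40/3], descend [9, 11]
    N9 x:[13,18] y:[19/3,40/3] z:[1,13] -> hit [13,13], descend [3, 6]
      N3 x:[40/3,18] y:[19/3,31/3] z:[1,6] -> miss, prune
      N6 x:[13,43/3] y:[37/3,40/3] z:[5,13] -> hit [13,13], descend [1, 10]
        N1 x:[40/3,43/3] y:[37/3,13] z:[5,11] -> miss, prune
        N10 x:[13,14] y:[13,40/3] z:[9,13] -> hit [13,13] leaf, test {P8@t=13}
    N11 x:[13,17] y:[11/3,7] z:[21,32] -> miss, prune
  N13 x:[22,24] y:[17/3,50/3] z:[9,25] -> miss, prune

Summary -> nodes [0, 2, 9, 3, 6, 1, 10, 11, 13]; box-tests=9; leaf-entries=1; first=P8

== RESULT ==
1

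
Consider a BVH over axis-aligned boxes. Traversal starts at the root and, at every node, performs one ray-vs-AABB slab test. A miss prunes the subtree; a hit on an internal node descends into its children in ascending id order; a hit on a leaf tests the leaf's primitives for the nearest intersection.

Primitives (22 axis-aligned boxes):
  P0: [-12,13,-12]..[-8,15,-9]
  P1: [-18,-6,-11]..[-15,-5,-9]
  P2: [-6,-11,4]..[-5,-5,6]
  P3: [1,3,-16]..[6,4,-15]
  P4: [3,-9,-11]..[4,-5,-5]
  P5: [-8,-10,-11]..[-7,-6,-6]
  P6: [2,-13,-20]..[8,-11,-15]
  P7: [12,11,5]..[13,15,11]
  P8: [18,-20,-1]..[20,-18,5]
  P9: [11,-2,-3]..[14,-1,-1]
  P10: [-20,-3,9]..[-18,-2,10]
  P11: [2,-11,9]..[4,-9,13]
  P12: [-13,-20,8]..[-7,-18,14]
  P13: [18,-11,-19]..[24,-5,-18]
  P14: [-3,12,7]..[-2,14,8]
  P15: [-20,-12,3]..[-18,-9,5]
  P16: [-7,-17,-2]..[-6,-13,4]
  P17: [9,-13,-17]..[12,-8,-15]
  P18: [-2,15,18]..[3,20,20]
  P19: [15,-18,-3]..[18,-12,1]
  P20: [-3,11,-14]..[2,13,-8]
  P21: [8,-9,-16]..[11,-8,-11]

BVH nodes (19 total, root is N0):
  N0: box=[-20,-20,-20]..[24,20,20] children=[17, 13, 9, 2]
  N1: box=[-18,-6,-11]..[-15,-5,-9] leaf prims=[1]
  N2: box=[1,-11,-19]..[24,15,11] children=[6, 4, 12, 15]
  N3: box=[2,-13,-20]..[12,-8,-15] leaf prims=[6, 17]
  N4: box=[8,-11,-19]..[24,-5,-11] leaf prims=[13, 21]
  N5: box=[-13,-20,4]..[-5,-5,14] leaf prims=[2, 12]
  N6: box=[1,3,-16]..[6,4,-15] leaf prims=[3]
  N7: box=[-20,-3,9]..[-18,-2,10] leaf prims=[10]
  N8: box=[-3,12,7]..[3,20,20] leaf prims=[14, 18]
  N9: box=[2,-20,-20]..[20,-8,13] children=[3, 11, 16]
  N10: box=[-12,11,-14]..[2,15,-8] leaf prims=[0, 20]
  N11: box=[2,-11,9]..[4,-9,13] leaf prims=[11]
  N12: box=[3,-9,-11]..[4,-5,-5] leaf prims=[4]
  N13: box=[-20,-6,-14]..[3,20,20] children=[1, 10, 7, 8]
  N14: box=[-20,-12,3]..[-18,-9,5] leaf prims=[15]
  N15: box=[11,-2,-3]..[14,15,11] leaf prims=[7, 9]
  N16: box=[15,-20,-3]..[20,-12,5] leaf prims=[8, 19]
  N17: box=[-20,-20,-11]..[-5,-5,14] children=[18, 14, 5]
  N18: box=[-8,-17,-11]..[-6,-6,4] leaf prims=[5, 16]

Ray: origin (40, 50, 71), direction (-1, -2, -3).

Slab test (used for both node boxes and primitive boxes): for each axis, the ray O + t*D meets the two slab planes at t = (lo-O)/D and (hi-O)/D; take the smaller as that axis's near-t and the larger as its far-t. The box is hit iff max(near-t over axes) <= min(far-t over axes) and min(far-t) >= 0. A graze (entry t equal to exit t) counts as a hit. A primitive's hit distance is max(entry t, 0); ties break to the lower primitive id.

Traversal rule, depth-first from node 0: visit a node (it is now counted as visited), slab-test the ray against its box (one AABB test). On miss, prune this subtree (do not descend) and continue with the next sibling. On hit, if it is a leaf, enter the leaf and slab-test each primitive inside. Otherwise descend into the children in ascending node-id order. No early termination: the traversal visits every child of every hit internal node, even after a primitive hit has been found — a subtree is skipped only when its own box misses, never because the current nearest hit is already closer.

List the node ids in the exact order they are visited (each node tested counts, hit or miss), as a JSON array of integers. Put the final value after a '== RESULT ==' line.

Walk:
N0 x:[16,60] y:[15,35] z:[17,91/3] -> hit [17,91/3], descend [2, 9, 13, 17]
  N2 x:[16,39] y:[35/2,61/2] z:[20,30] -> hit [20,30], descend [4, 6, 12, 15]
    N4 x:[16,32] y:[55/2,61/2] z:[82/3,30] -> hit [55/2,30] leaf, test {P13(miss), P21@t=29}
    N6 x:[34,39] y:[23,47/2] z:[86/3,29] -> miss, prune
    N12 x:[36,37] y:[55/2,59/2] z:[76/3,82/3] -> miss, prune
    N15 x:[26,29] y:[35/2,26] z:[20,74/3] -> miss, prune
  N9 x:[20,38] y:[29,35] z:[58/3,91/3] -> hit [29,91/3], descend [3, 11, 16]
    N3 x:[28,38] y:[29,63/2] z:[86/3,91/3] -> hit [29,91/3] leaf, test {P6(miss), P17@t=29}
    N11 x:[36,38] y:[59/2,61/2] z:[58/3,62/3] -> miss, prune
    N16 x:[20,25] y:[31,35] z:[22,74/3] -> miss, prune
  N13 x:[37,60] y:[15,28] z:[17,85/3] -> miss, prune
  N17 x:[45,60] y:[55/2,35] z:[19,82/3] -> miss, prune

12 AABB tests over nodes [0, 2, 4, 6, 12, 15, 9, 3, 11, 16, 13, 17]; 2 leaves entered; closest P17.

== RESULT ==
[0, 2, 4, 6, 12, 15, 9, 3, 11, 16, 13, 17]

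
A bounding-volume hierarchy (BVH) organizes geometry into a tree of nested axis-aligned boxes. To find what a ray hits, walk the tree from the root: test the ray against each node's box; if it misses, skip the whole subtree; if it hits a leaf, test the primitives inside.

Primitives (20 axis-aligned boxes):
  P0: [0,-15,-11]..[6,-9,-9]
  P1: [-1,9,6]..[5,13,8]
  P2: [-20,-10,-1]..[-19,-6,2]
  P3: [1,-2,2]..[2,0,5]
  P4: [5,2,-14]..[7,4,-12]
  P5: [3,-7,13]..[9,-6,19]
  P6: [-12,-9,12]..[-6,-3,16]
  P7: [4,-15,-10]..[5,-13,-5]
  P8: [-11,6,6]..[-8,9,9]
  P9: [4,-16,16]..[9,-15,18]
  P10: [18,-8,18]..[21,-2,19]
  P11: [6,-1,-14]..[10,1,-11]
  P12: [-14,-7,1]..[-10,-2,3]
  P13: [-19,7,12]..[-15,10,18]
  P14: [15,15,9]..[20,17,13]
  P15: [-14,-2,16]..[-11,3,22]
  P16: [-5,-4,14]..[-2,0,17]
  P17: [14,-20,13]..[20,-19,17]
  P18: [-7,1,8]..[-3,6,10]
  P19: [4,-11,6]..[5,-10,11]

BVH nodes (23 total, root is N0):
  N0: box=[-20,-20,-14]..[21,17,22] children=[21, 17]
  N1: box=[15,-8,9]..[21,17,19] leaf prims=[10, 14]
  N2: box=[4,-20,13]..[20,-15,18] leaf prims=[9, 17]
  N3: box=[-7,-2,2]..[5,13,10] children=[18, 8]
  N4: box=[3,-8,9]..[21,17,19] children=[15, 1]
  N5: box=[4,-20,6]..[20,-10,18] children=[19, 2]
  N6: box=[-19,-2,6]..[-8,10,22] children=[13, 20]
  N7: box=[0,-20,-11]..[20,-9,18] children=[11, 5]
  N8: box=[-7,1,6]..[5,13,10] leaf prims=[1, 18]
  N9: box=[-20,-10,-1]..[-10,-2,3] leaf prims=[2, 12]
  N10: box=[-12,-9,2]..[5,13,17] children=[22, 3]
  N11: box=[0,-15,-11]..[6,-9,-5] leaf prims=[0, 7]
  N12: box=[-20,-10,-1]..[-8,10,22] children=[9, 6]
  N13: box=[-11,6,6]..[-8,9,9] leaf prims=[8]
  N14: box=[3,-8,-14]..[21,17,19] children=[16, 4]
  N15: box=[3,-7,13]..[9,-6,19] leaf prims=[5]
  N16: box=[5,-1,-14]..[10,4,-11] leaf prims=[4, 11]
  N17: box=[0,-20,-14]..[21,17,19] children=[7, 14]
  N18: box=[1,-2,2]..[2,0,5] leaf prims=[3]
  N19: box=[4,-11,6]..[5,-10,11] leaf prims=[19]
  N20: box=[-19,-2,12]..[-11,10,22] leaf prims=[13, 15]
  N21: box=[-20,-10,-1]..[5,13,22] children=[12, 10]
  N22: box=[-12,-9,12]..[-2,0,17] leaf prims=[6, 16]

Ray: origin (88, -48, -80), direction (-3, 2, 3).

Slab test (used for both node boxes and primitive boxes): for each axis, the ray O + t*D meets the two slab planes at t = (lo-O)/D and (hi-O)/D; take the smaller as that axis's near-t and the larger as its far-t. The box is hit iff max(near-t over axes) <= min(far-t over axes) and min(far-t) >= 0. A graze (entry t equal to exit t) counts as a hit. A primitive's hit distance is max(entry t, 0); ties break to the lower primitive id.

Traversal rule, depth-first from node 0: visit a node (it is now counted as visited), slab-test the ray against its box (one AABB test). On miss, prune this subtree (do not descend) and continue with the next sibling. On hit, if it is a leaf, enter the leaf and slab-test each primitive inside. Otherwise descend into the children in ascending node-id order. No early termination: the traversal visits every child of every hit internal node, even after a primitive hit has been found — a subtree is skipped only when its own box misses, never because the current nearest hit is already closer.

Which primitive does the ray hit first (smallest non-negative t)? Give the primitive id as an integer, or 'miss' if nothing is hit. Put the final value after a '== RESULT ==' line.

Walk:
N0 x:[67/3,36] y:[14,65/2] z:[22,34] -> hit [67/3,65/2], descend [17, 21]
  N17 x:[67/3,88/3] y:[14,65/2] z:[22,33] -> hit [67/3,88/3], descend [7, 14]
    N7 x:[68/3,88/3] y:[14,39/2] z:[23,98/3] -> miss, prune
    N14 x:[67/3,85/3] y:[20,65/2] z:[22,33] -> hit [67/3,85/3], descend [4, 16]
      N4 x:[67/3,85/3] y:[20,65/2] z:[89/3,33] -> miss, prune
      N16 x:[26,83/3] y:[47/2,26] z:[22,23] -> miss, prune
  N21 x:[83/3,36] y:[19,61/2] z:[79/3,34] -> hit [83/3,61/2], descend [10, 12]
    N10 x:[83/3,100/3] y:[39/2,61/2] z:[82/3,97/3] -> hit [83/3,61/2], descend [3, 22]
      N3 x:[83/3,95/3] y:[23,61/2] z:[82/3,30] -> hit [83/3,30], descend [8, 18]
        N8 x:[83/3,95/3] y:[49/2,61/2] z:[86/3,30] -> hit [86/3,30] leaf, test {P1@t=86/3, P18(miss)}
        N18 x:[86/3,29] y:[23,24] z:[82/3,85/3] -> miss, prune
      N22 x:[30,100/3] y:[39/2,24] z:[92/3,97/3] -> miss, prune
    N12 x:[32,36] y:[19,29] z:[79/3,34] -> miss, prune

order=[0, 17, 7, 14, 4, 16, 21, 10, 3, 8, 18, 22, 12]  |boxes|=13  |leaves|=1  hit=P1

== RESULT ==
1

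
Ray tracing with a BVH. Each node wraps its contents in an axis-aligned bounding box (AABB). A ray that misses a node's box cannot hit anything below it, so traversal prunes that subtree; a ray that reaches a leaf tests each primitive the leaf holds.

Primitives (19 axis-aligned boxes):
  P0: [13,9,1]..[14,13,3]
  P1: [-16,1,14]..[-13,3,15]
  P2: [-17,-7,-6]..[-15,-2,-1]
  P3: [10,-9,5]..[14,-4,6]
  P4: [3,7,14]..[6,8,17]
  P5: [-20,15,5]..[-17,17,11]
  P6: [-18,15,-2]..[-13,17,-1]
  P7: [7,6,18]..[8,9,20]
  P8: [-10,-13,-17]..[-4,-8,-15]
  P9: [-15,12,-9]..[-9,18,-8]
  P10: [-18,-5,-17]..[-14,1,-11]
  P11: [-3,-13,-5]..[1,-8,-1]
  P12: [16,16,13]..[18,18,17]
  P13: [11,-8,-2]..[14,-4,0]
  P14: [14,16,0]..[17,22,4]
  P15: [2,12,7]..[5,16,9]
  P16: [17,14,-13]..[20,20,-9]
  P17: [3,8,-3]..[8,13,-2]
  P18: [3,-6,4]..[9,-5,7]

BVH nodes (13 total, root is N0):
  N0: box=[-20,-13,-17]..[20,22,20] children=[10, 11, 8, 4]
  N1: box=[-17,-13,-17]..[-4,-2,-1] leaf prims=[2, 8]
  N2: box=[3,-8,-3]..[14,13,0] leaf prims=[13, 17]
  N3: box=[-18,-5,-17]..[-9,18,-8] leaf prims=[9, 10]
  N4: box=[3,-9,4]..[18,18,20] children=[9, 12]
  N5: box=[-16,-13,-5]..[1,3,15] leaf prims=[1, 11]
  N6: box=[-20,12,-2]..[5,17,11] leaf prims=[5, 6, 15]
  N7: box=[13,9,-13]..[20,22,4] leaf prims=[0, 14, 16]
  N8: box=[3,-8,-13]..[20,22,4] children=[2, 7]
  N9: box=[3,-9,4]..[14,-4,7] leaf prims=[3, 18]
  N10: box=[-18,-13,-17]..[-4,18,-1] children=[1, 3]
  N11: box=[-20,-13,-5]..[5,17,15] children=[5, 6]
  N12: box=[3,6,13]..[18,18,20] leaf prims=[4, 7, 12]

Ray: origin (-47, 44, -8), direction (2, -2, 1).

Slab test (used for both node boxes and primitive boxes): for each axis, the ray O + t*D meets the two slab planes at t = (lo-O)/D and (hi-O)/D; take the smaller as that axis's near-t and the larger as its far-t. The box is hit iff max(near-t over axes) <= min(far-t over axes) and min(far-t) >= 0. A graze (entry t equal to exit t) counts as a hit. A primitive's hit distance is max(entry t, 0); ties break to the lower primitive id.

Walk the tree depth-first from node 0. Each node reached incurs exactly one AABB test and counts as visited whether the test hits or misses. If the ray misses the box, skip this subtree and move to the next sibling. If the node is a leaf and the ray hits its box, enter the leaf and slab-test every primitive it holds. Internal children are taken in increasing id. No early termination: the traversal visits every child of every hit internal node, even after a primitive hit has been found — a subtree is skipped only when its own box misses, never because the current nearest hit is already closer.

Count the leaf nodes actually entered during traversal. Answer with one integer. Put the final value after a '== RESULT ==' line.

Walk:
N0 x:[27/2,67/2] y:[11,57/2] z:[-9,28] -> hit [27/2,28], descend [4, 8, 10, 11]
  N4 x:[25,65/2] y:[13,53/2] z:[12,28] -> hit [25,53/2], descend [9, 12]
    N9 x:[25,61/2] y:[24,53/2] z:[12,15] -> miss, prune
    N12 x:[25,65/2] y:[13,19] z:[21,28] -> miss, prune
  N8 x:[25,67/2] y:[11,26] z:[-5,12] -> miss, prune
  N10 x:[29/2,43/2] y:[13,57/2] z:[-9,7] -> miss, prune
  N11 x:[27/2,26] y:[27/2,57/2] z:[3,23] -> hit [27/2,23], descend [5, 6]
    N5 x:[31/2,24] y:[41/2,57/2] z:[3,23] -> hit [41/2,23] leaf, test {P1(miss), P11(miss)}
    N6 x:[27/2,26] y:[27/2,16] z:[6,19] -> hit [27/2,16] leaf, test {P5@t=27/2, P6(miss), P15(miss)}

order=[0, 4, 9, 12, 8, 10, 11, 5, 6]  |boxes|=9  |leaves|=2  hit=P5

== RESULT ==
2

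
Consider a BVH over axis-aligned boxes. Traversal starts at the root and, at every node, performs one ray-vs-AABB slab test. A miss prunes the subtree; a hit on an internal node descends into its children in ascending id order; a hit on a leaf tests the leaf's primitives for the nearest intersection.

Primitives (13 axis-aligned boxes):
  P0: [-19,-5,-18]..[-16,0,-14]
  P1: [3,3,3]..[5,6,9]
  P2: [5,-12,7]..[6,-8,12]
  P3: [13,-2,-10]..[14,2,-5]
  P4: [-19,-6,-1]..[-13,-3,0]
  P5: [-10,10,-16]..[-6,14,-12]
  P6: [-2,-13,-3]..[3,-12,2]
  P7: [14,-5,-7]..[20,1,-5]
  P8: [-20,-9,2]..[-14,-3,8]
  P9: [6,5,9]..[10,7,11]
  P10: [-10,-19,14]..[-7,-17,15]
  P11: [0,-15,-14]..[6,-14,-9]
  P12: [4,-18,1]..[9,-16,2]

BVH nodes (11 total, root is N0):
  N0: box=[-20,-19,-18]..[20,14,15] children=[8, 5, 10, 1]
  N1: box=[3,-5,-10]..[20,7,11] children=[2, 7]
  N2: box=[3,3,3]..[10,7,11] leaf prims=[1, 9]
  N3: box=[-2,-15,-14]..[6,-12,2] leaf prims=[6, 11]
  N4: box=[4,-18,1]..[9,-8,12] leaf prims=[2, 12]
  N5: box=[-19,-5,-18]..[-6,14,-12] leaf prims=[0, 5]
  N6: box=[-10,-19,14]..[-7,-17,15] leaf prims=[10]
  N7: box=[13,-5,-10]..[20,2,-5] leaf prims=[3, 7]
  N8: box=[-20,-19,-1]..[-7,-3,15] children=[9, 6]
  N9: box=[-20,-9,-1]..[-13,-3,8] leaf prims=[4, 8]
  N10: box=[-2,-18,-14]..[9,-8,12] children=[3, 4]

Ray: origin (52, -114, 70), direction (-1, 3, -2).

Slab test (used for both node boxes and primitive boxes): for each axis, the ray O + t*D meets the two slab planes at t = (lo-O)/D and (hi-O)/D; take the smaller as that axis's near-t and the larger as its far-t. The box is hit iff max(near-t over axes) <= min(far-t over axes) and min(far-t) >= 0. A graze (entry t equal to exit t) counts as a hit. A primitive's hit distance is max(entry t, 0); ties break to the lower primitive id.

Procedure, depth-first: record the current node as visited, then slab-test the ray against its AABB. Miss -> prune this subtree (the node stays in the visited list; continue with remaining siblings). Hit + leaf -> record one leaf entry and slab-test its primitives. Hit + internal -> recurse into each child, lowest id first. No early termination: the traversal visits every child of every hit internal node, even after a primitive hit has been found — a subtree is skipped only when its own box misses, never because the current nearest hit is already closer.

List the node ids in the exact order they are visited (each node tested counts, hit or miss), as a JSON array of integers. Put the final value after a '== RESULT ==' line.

Walk:
N0 x:[32,72] y:[95/3,128/3] z:[55/2,44] -> hit [32,128/3], descend [1, 5, 8, 10]
  N1 x:[32,49] y:[109/3,121/3] z:[59/2,40] -> hit [109/3,40], descend [2, 7]
    N2 x:[42,49] y:[39,121/3] z:[59/2,67/2] -> miss, prune
    N7 x:[32,39] y:[109/3,116/3] z:[75/2,40] -> hit [75/2,116/3] leaf, test {P3@t=38, P7@t=75/2}
  N5 x:[58,71] y:[109/3,128/3] z:[41,44] -> miss, prune
  N8 x:[59,72] y:[95/3,37] z:[55/2,71/2] -> miss, prune
  N10 x:[43,54] y:[32,106/3] z:[29,42] -> miss, prune

Visited [0, 1, 2, 7, 5, 8, 10]. Tests: 7 box, 1 leaf. Nearest: P7.

== RESULT ==
[0, 1, 2, 7, 5, 8, 10]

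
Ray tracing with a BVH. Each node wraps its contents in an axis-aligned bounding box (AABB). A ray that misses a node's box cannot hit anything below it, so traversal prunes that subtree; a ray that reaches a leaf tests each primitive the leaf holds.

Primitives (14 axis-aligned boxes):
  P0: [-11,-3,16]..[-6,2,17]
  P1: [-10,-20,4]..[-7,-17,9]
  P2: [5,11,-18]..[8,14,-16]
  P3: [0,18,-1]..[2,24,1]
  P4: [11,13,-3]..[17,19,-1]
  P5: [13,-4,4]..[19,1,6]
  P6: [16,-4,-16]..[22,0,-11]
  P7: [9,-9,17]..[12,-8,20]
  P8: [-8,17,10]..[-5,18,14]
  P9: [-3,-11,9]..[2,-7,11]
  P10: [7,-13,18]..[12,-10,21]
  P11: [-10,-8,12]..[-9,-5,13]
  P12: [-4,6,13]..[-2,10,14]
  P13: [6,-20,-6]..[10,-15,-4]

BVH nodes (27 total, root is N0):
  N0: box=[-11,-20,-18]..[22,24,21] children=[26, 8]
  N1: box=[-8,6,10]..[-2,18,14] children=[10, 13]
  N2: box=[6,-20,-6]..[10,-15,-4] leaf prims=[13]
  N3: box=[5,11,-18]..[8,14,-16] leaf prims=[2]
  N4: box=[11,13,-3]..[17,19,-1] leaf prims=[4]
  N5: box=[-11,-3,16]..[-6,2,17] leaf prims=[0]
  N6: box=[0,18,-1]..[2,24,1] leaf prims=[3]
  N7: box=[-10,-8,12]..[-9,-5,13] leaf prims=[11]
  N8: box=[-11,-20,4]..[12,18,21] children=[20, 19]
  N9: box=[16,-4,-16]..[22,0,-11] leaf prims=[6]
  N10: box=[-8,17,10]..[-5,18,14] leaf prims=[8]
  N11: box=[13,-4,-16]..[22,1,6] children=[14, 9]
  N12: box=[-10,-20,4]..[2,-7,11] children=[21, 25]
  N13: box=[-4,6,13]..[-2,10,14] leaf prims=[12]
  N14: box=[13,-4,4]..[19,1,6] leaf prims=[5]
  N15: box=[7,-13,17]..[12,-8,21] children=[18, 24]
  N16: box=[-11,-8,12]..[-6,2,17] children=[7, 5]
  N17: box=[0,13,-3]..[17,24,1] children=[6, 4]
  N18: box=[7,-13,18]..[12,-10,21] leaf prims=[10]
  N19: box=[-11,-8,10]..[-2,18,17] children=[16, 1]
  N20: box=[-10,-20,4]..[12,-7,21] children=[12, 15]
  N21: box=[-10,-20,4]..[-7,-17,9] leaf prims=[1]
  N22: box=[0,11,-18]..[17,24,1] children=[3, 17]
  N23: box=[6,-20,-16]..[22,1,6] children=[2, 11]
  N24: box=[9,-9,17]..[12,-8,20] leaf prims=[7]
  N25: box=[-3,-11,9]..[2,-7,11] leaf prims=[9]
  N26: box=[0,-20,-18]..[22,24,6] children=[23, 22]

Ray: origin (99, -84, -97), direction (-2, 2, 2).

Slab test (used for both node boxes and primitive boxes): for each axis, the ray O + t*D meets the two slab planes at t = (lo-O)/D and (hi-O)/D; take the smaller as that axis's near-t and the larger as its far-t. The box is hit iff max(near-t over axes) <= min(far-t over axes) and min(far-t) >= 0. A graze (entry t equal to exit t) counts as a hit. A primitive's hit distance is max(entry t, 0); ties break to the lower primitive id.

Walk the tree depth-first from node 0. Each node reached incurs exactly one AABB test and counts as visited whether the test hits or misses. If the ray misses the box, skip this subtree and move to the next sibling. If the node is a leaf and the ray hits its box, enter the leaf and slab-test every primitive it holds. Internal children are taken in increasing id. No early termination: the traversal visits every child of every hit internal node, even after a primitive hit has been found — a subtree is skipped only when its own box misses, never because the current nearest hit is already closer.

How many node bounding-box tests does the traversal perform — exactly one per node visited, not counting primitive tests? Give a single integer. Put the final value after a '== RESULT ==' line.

Trace the traversal:
N0 x:[77/2,55] y:[32,54] z:[79/2,59] -> hit [79/2,54], descend [8, 26]
  N8 x:[87/2,55] y:[32,51] z:[101/2,59] -> hit [101/2,51], descend [19, 20]
    N19 x:[101/2,55] y:[38,51] z:[107/2,57] -> miss, prune
    N20 x:[87/2,109/2] y:[32,77/2] z:[101/2,59] -> miss, prune
  N26 x:[77/2,99/2] y:[32,54] z:[79/2,103/2] -> hit [79/2,99/2], descend [22, 23]
    N22 x:[41,99/2] y:[95/2,54] z:[79/2,49] -> hit [95/2,49], descend [3, 17]
      N3 x:[91/2,47] y:[95/2,49] z:[79/2,81/2] -> miss, prune
      N17 x:[41,99/2] y:[97/2,54] z:[47,49] -> hit [97/2,49], descend [4, 6]
        N4 x:[41,44] y:[97/2,103/2] z:[47,48] -> miss, prune
        N6 x:[97/2,99/2] y:[51,54] z:[48,49] -> miss, prune
    N23 x:[77/2,93/2] y:[32,85/2] z:[81/2,103/2] -> hit [81/2,85/2], descend [2, 11]
      N2 x:[89/2,93/2] y:[32,69/2] z:[91/2,93/2] -> miss, prune
      N11 x:[77/2,43] y:[40,85/2] z:[81/2,103/2] -> hit [81/2,85/2], descend [9, 14]
        N9 x:[77/2,83/2] y:[40,42] z:[81/2,43] -> hit [81/2,83/2] leaf, test {P6@t=81/2}
        N14 x:[40,43] y:[40,85/2] z:[101/2,103/2] -> miss, prune

Summary -> nodes [0, 8, 19, 20, 26, 22, 3, 17, 4, 6, 23, 2, 11, 9, 14]; box-tests=15; leaf-entries=1; first=P6

== RESULT ==
15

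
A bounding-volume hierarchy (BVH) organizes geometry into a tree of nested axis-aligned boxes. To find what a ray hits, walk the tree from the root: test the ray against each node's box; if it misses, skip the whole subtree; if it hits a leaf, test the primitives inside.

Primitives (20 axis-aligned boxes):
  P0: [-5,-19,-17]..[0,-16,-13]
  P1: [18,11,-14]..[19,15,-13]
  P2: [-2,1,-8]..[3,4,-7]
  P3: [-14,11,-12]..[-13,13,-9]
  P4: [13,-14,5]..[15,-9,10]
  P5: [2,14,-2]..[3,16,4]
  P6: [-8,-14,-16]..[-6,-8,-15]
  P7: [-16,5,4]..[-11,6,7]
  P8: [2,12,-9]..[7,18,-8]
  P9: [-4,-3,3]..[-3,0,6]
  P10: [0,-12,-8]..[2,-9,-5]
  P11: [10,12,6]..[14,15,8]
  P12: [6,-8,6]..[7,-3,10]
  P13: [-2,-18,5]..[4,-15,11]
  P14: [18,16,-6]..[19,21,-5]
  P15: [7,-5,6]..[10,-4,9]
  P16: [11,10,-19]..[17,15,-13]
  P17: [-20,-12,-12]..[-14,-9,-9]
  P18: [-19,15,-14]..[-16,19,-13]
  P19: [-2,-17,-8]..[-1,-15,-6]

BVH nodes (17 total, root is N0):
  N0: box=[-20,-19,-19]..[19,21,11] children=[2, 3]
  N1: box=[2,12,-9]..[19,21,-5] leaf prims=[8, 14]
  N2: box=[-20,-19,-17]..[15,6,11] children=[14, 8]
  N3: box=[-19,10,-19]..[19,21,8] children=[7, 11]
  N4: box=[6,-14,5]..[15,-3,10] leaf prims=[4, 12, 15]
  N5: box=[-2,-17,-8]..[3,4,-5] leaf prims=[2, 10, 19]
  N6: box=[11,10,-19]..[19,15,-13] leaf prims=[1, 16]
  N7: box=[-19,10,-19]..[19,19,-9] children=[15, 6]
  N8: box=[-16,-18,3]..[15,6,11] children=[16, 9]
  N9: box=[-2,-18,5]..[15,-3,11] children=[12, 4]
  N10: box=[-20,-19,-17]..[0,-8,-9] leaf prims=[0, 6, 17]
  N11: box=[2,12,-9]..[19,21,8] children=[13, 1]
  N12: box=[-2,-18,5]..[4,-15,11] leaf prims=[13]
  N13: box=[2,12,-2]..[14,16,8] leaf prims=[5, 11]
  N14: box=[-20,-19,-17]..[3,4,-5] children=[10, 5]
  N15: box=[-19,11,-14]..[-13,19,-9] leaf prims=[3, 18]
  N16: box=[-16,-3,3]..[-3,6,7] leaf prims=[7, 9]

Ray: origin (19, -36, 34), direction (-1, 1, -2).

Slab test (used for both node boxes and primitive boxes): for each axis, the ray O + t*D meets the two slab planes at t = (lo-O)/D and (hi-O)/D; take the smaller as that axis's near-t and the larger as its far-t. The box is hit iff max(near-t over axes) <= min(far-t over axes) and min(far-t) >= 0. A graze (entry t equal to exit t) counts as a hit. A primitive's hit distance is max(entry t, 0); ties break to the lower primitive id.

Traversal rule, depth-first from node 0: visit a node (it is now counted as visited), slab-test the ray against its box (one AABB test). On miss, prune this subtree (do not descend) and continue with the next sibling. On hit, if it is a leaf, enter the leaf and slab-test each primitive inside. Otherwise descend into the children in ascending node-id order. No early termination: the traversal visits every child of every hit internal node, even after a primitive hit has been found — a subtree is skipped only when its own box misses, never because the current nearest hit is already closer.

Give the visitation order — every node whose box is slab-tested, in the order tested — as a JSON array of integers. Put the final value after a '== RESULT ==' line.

Walk:
N0 x:[0,39] y:[17,57] z:[23/2,53/2] -> hit [17,53/2], descend [2, 3]
  N2 x:[4,39] y:[17,42] z:[23/2,51/2] -> hit [17,51/2], descend [8, 14]
    N8 x:[4,35] y:[18,42] z:[23/2,31/2] -> miss, prune
    N14 x:[16,39] y:[17,40] z:[39/2,51/2] -> hit [39/2,51/2], descend [5, 10]
      N5 x:[16,21] y:[19,40] z:[39/2,21] -> hit [39/2,21] leaf, test {P2(miss), P10(miss), P19@t=20}
      N10 x:[19,39] y:[17,28] z:[43/2,51/2] -> hit [43/2,51/2] leaf, test {P0(miss), P6@t=25, P17(miss)}
  N3 x:[0,38] y:[46,57] z:[13,53/2] -> miss, prune

7 AABB tests over nodes [0, 2, 8, 14, 5, 10, 3]; 2 leaves entered; closest P19.

== RESULT ==
[0, 2, 8, 14, 5, 10, 3]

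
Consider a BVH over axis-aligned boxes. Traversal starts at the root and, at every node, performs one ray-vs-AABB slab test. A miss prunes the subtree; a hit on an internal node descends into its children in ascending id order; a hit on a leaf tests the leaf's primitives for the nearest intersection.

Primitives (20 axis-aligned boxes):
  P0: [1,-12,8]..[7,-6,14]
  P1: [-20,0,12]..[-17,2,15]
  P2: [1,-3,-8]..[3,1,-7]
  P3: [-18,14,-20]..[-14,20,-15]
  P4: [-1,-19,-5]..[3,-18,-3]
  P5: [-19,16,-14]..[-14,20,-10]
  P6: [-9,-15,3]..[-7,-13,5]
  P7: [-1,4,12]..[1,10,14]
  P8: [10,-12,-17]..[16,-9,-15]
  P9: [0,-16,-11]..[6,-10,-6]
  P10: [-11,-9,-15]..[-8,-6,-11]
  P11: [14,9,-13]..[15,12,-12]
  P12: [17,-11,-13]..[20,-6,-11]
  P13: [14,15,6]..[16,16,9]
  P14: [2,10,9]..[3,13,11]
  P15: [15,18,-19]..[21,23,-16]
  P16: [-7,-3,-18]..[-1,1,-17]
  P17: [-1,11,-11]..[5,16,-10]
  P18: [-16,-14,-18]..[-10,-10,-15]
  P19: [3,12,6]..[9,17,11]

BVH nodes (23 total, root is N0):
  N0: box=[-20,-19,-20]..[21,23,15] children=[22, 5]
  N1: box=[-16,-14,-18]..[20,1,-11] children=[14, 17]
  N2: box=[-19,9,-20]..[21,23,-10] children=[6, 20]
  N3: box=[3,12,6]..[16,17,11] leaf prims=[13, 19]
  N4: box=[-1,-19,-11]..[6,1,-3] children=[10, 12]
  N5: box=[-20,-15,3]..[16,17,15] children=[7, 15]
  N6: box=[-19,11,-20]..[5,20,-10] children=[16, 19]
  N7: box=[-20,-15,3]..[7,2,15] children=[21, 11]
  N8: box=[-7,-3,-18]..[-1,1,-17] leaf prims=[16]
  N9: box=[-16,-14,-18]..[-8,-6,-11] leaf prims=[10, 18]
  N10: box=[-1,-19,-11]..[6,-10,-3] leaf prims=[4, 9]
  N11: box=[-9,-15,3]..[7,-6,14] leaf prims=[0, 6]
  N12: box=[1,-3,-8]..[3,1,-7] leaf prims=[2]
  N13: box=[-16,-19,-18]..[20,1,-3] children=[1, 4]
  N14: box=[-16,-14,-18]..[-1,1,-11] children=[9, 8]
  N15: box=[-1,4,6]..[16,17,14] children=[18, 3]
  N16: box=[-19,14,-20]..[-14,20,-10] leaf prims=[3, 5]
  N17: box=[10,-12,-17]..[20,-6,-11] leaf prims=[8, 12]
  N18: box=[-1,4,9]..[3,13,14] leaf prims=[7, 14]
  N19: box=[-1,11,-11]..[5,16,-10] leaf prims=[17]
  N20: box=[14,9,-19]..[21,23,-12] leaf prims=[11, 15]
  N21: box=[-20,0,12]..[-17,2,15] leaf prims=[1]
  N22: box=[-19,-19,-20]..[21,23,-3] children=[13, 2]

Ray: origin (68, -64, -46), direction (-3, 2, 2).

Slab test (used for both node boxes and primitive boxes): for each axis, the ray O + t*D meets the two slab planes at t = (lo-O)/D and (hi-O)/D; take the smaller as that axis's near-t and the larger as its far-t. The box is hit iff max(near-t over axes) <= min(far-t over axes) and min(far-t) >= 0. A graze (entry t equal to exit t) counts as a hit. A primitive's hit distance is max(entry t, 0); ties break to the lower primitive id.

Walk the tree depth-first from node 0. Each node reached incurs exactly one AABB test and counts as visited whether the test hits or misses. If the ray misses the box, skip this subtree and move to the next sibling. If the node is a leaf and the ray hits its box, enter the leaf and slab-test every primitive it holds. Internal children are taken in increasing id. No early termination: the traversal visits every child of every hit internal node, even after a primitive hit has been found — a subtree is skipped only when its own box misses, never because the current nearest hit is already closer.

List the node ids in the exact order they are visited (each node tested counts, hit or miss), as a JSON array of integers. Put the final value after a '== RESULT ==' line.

Walk:
N0 x:[47/3,88/3] y:[45/2,87/2] z:[13,61/2] -> hit [45/2,88/3], descend [5, 22]
  N5 x:[52/3,88/3] y:[49/2,81/2] z:[49/2,61/2] -> hit [49/2,88/3], descend [7, 15]
    N7 x:[61/3,88/3] y:[49/2,33] z:[49/2,61/2] -> hit [49/2,88/3], descend [11, 21]
      N11 x:[61/3,77/3] y:[49/2,29] z:[49/2,30] -> hit [49/2,77/3] leaf, test {P0(miss), P6@t=25}
      N21 x:[85/3,88/3] y:[32,33] z:[29,61/2] -> miss, prune
    N15 x:[52/3,23] y:[34,81/2] z:[26,30] -> miss, prune
  N22 x:[47/3,29] y:[45/2,87/2] z:[13,43/2] -> miss, prune

Summary -> nodes [0, 5, 7, 11, 21, 15, 22]; box-tests=7; leaf-entries=1; first=P6

== RESULT ==
[0, 5, 7, 11, 21, 15, 22]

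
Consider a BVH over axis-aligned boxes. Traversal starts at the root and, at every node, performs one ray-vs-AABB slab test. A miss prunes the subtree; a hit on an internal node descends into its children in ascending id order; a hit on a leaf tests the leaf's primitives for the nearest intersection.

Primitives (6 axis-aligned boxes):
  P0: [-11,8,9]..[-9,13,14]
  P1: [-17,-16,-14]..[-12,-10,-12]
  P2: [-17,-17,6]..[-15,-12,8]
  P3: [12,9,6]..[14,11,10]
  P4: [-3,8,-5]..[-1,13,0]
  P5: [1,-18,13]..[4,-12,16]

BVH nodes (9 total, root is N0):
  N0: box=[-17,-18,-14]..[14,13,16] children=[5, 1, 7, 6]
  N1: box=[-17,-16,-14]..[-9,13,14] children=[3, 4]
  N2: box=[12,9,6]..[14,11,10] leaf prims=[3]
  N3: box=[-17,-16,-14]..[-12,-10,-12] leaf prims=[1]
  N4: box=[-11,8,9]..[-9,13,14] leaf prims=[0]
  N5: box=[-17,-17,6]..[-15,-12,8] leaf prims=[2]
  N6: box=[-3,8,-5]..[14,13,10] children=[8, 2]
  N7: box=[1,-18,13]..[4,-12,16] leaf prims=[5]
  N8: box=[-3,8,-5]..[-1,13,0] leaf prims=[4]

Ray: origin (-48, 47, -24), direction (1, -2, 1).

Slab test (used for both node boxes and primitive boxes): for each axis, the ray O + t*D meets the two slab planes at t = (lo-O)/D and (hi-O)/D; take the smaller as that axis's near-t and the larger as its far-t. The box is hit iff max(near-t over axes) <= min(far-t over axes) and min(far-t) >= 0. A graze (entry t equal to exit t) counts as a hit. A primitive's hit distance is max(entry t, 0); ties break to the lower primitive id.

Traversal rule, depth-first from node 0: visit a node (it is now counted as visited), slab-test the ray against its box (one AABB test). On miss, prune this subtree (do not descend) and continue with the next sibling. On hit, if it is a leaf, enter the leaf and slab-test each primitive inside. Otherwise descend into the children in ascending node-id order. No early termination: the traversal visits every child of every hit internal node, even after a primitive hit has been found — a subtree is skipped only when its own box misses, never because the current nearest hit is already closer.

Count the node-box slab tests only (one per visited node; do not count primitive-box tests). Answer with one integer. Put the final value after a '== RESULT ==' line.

Walk:
N0 x:[31,62] y:[17,65/2] z:[10,40] -> hit [31,65/2], descend [1, 5, 6, 7]
  N1 x:[31,39] y:[17,63/2] z:[10,38] -> hit [31,63/2], descend [3, 4]
    N3 x:[31,36] y:[57/2,63/2] z:[10,12] -> miss, prune
    N4 x:[37,39] y:[17,39/2] z:[33,38] -> miss, prune
  N5 x:[31,33] y:[59/2,32] z:[30,32] -> hit [31,32] leaf, test {P2@t=31}
  N6 x:[45,62] y:[17,39/2] z:[19,34] -> miss, prune
  N7 x:[49,52] y:[59/2,65/2] z:[37,40] -> miss, prune

Visited [0, 1, 3, 4, 5, 6, 7]. Tests: 7 box, 1 leaf. Nearest: P2.

== RESULT ==
7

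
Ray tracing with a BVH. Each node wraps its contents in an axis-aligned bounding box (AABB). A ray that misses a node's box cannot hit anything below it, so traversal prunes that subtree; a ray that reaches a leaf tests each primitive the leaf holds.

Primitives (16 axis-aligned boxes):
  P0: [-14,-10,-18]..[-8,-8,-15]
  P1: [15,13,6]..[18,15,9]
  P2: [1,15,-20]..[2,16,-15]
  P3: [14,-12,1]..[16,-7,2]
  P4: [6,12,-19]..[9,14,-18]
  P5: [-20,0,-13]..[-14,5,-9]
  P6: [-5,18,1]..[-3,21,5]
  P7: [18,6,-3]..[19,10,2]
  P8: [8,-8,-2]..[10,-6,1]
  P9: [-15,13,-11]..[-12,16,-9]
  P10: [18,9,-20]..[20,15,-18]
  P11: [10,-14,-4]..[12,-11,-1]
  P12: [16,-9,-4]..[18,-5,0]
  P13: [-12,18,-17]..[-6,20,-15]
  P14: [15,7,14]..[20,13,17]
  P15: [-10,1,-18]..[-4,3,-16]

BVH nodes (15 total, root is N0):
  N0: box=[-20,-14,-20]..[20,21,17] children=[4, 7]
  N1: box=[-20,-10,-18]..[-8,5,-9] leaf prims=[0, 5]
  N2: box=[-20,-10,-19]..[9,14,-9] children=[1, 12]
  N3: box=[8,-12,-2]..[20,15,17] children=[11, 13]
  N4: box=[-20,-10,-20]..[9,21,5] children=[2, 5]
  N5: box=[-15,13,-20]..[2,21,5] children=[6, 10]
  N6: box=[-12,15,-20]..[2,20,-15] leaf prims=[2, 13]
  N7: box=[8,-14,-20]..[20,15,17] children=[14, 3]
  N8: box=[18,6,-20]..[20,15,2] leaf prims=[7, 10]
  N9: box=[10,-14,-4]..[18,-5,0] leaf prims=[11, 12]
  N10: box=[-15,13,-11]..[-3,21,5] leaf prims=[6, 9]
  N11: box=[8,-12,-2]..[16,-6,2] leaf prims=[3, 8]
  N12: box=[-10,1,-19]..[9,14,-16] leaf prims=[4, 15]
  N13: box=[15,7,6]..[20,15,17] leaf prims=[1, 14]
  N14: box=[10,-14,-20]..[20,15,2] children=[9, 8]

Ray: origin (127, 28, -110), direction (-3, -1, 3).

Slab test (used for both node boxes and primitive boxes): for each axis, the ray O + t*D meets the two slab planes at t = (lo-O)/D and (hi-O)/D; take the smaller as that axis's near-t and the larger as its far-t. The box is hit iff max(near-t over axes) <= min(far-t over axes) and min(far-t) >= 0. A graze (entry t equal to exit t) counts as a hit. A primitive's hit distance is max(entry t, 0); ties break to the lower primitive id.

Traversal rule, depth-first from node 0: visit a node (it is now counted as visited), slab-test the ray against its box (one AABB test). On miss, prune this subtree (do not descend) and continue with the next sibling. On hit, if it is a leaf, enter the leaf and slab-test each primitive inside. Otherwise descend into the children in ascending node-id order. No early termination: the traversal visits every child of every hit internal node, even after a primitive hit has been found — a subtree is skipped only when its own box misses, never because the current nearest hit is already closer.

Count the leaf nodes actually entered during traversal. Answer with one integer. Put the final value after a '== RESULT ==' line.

Traverse from the root:
N0 x:[107/3,49] y:[7,42] z:[30,127/3] -> hit [107/3,42], descend [4, 7]
  N4 x:[118/3,49] y:[7,38] z:[30,115/3] -> miss, prune
  N7 x:[107/3,119/3] y:[13,42] z:[30,127/3] -> hit [107/3,119/3], descend [3, 14]
    N3 x:[107/3,119/3] y:[13,40] z:[36,127/3] -> hit [36,119/3], descend [11, 13]
      N11 x:[37,119/3] y:[34,40] z:[36,112/3] -> hit [37,112/3] leaf, test {P3@t=37, P8(miss)}
      N13 x:[107/3,112/3] y:[13,21] z:[116/3,127/3] -> miss, prune
    N14 x:[107/3,39] y:[13,42] z:[30,112/3] -> hit [107/3,112/3], descend [8, 9]
      N8 x:[107/3,109/3] y:[13,22] z:[30,112/3] -> miss, prune
      N9 x:[109/3,39] y:[33,42] z:[106/3,110/3] -> hit [109/3,110/3] leaf, test {P11(miss), P12@t=109/3}

Summary -> nodes [0, 4, 7, 3, 11, 13, 14, 8, 9]; box-tests=9; leaf-entries=2; first=P12

== RESULT ==
2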